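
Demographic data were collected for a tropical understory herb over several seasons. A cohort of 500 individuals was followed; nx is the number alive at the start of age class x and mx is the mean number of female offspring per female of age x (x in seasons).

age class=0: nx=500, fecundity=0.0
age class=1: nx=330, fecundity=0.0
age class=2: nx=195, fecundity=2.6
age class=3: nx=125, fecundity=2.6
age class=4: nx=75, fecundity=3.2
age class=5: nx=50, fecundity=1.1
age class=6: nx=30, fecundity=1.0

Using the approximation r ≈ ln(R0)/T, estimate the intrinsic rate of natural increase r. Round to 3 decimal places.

0.285

lx = nx/n0 = nx/500: 1, 0.66, 0.39, 0.25, 0.15, 0.1, 0.06
R0 = Σ lx·mx = 0 + 0 + 1.014 + 0.65 + 0.48 + 0.11 + 0.06 = 2.314
Σ x·lx·mx = 6.808; T = 6.808/2.314 = 2.94209…
r ≈ ln(R0)/T = ln(2.314)/2.94209… = 0.28516… → 0.285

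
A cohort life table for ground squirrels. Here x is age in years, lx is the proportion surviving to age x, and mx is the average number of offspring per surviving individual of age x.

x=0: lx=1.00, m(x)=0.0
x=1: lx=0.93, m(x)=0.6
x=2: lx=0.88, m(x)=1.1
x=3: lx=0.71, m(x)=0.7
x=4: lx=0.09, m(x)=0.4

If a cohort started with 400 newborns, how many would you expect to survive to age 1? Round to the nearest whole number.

372

Expected survivors = N0 · l_1 = 400 × 0.93 = 372 → 372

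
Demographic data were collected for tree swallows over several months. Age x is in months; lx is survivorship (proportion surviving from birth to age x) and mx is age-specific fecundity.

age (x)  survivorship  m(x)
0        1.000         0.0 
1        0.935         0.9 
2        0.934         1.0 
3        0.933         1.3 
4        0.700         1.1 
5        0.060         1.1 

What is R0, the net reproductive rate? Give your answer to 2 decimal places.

lx·mx by age: 0, 0.8415, 0.934, 1.2129, 0.77, 0.066
R0 = Σ lx·mx = 3.8244 → 3.82

3.82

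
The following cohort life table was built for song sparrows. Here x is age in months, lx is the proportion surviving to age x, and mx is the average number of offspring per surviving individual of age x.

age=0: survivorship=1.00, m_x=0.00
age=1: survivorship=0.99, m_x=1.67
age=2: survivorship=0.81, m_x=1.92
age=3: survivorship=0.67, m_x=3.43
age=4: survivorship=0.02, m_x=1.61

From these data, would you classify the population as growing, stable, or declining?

R0 = Σ lx·mx = 0 + 1.6533 + 1.5552 + 2.2981 + 0.0322 = 5.5388
R0 > 1, so the population is growing.

growing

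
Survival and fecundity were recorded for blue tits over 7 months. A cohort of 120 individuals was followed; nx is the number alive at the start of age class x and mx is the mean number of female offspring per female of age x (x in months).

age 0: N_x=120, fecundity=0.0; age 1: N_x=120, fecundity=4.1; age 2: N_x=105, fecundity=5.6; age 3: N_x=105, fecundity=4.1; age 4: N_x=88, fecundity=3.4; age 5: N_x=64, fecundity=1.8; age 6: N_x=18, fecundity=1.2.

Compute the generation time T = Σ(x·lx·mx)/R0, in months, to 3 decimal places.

2.498

lx = nx/n0 = nx/120: 1, 1, 0.875, 0.875, 0.73333…, 0.53333…, 0.15
lx·mx: 0, 4.1, 4.9, 3.5875, 2.493333…, 0.96…, 0.18 → R0 = 16.220833…
x·lx·mx: 0, 4.1, 9.8, 10.7625, 9.973333…, 4.8…, 1.08 → Σ = 40.515833…
T = 40.515833… / 16.220833… = 2.497765… → 2.498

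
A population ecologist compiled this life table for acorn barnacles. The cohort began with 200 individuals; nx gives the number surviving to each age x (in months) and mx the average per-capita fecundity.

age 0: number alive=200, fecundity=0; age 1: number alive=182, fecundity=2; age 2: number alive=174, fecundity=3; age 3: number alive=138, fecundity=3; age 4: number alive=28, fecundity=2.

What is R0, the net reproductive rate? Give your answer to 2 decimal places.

lx = nx/n0 = nx/200: 1, 0.91, 0.87, 0.69, 0.14
lx·mx by age: 0, 1.82, 2.61, 2.07, 0.28
R0 = Σ lx·mx = 6.78 → 6.78

6.78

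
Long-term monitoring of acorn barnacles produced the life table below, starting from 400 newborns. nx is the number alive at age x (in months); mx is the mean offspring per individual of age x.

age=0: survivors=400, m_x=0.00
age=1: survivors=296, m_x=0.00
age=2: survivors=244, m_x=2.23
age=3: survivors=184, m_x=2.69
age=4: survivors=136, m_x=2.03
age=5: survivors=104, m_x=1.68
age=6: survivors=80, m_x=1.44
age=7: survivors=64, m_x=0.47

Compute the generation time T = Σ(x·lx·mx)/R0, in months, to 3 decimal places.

3.335

lx = nx/n0 = nx/400: 1, 0.74, 0.61, 0.46, 0.34, 0.26, 0.2, 0.16
lx·mx: 0, 0, 1.3603, 1.2374, 0.6902, 0.4368, 0.288, 0.0752 → R0 = 4.0879
x·lx·mx: 0, 0, 2.7206, 3.7122, 2.7608, 2.184, 1.728, 0.5264 → Σ = 13.632
T = 13.632 / 4.0879 = 3.33472… → 3.335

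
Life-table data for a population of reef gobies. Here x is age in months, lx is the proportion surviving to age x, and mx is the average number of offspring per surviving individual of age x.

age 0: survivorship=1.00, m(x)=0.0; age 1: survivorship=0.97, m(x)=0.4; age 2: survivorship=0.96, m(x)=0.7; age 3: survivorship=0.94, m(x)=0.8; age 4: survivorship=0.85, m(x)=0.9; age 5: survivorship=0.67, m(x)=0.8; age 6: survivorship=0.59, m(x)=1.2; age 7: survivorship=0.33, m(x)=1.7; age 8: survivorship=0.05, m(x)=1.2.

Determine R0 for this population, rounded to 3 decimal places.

4.442

lx·mx by age: 0, 0.388, 0.672, 0.752, 0.765, 0.536, 0.708, 0.561, 0.06
R0 = Σ lx·mx = 4.442 → 4.442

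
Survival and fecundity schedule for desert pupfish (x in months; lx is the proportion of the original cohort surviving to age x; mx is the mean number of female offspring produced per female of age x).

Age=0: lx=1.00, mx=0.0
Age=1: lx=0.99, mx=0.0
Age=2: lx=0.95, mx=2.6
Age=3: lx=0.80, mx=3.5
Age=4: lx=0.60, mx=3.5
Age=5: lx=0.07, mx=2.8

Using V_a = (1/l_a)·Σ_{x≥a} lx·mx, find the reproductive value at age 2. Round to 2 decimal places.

lx·mx for x ≥ 2: 2.47, 2.8, 2.1, 0.196 → sum = 7.566
V_2 = 7.566 / l_2 = 7.566 / 0.95 = 7.964211… → 7.96

7.96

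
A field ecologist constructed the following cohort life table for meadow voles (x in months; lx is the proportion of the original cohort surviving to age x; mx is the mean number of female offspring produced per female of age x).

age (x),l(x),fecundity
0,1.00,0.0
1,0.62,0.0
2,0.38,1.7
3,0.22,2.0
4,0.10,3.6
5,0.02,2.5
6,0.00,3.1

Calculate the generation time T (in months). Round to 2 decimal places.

lx·mx: 0, 0, 0.646, 0.44, 0.36, 0.05, 0 → R0 = 1.496
x·lx·mx: 0, 0, 1.292, 1.32, 1.44, 0.25, 0 → Σ = 4.302
T = 4.302 / 1.496 = 2.875668… → 2.88

2.88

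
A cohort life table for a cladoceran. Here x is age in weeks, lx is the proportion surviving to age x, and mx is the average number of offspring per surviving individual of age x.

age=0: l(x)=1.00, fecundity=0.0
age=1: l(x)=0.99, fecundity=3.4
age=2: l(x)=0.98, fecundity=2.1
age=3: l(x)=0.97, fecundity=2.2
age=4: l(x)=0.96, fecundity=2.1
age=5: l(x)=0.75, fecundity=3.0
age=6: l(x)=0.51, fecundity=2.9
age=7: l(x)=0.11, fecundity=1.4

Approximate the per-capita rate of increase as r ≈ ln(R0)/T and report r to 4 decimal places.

0.8107

R0 = Σ lx·mx = 0 + 3.366 + 2.058 + 2.134 + 2.016 + 2.25 + 1.479 + 0.154 = 13.457
Σ x·lx·mx = 43.15; T = 43.15/13.457 = 3.20651…
r ≈ ln(R0)/T = ln(13.457)/3.20651… = 0.810694… → 0.8107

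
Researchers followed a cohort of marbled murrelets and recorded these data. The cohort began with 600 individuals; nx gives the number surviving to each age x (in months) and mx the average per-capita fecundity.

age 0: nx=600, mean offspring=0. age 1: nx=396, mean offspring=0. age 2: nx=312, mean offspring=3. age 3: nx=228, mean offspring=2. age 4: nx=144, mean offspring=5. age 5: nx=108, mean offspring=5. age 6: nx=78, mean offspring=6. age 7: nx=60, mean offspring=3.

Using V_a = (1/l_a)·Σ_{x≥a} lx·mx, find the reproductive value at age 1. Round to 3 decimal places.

lx = nx/n0 = nx/600: 1, 0.66, 0.52, 0.38, 0.24, 0.18, 0.13, 0.1
lx·mx for x ≥ 1: 0, 1.56, 0.76, 1.2, 0.9, 0.78, 0.3 → sum = 5.5
V_1 = 5.5 / l_1 = 5.5 / 0.66 = 8.333333… → 8.333

8.333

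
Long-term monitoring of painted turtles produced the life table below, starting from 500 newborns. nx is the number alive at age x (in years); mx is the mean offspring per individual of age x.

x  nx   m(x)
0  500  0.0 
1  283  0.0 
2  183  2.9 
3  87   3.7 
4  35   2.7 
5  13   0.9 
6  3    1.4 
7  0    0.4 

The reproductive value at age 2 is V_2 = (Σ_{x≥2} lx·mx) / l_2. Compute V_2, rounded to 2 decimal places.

5.26

lx = nx/n0 = nx/500: 1, 0.566, 0.366, 0.174, 0.07, 0.026, 0.006, 0
lx·mx for x ≥ 2: 1.0614, 0.6438, 0.189, 0.0234, 0.0084, 0 → sum = 1.926
V_2 = 1.926 / l_2 = 1.926 / 0.366 = 5.262295… → 5.26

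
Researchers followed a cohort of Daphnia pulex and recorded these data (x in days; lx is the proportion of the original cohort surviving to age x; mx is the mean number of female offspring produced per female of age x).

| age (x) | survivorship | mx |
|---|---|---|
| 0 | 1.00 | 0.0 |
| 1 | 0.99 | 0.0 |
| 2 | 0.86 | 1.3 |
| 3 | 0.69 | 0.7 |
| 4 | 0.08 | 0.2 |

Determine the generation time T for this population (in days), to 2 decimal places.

lx·mx: 0, 0, 1.118, 0.483, 0.016 → R0 = 1.617
x·lx·mx: 0, 0, 2.236, 1.449, 0.064 → Σ = 3.749
T = 3.749 / 1.617 = 2.318491… → 2.32

2.32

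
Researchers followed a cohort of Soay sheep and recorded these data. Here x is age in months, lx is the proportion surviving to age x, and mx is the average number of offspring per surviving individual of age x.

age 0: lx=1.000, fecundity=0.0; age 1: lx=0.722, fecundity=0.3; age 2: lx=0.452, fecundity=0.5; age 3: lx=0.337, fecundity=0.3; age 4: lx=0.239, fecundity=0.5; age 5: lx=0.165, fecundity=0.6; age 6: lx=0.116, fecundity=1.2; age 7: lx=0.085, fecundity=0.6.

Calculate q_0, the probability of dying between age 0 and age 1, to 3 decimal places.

q_0 = (l_0 − l_1) / l_0 = (1 − 0.722) / 1
     = 0.278 / 1 = 0.278 → 0.278

0.278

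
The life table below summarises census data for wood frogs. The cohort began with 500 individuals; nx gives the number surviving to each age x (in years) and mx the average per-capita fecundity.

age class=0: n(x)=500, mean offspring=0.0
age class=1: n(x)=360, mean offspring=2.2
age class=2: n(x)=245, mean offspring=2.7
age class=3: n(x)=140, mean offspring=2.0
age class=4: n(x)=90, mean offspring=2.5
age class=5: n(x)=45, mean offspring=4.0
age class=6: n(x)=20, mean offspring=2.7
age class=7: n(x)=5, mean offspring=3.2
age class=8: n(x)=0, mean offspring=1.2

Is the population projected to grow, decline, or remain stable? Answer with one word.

lx = nx/n0 = nx/500: 1, 0.72, 0.49, 0.28, 0.18, 0.09, 0.04, 0.01, 0
R0 = Σ lx·mx = 0 + 1.584 + 1.323 + 0.56 + 0.45 + 0.36 + 0.108 + 0.032 + 0 = 4.417
R0 > 1, so the population is growing.

growing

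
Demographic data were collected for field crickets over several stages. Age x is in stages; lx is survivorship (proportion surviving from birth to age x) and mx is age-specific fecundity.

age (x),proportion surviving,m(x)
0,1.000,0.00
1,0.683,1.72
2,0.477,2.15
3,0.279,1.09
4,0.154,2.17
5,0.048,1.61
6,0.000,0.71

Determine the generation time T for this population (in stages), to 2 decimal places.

2.01

lx·mx: 0, 1.17476, 1.02555, 0.30411, 0.33418, 0.07728, 0 → R0 = 2.91588
x·lx·mx: 0, 1.17476, 2.0511, 0.91233, 1.33672, 0.3864, 0 → Σ = 5.86131
T = 5.86131 / 2.91588 = 2.010134… → 2.01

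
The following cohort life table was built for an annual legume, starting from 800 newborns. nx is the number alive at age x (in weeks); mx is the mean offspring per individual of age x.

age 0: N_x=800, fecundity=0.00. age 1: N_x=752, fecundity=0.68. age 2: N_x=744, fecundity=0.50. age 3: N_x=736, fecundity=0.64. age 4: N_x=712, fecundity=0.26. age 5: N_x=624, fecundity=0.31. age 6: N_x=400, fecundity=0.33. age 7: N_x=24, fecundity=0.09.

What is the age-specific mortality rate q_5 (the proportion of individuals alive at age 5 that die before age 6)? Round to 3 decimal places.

lx = nx/n0 = nx/800: 1, 0.94, 0.93, 0.92, 0.89, 0.78, 0.5, 0.03
q_5 = (l_5 − l_6) / l_5 = (0.78 − 0.5) / 0.78
     = 0.28 / 0.78 = 0.358974… → 0.359

0.359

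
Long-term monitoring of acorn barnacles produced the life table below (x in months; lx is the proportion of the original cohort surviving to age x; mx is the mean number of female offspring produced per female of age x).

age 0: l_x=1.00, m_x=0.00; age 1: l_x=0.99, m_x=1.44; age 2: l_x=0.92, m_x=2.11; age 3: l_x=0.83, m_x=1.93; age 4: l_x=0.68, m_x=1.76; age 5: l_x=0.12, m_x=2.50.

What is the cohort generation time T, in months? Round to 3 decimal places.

2.537

lx·mx: 0, 1.4256, 1.9412, 1.6019, 1.1968, 0.3 → R0 = 6.4655
x·lx·mx: 0, 1.4256, 3.8824, 4.8057, 4.7872, 1.5 → Σ = 16.4009
T = 16.4009 / 6.4655 = 2.536679… → 2.537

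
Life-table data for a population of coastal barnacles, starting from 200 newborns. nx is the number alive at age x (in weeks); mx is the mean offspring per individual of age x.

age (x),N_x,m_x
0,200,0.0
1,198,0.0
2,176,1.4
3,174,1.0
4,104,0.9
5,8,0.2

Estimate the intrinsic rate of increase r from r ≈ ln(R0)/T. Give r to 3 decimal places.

0.349

lx = nx/n0 = nx/200: 1, 0.99, 0.88, 0.87, 0.52, 0.04
R0 = Σ lx·mx = 0 + 0 + 1.232 + 0.87 + 0.468 + 0.008 = 2.578
Σ x·lx·mx = 6.986; T = 6.986/2.578 = 2.70985…
r ≈ ln(R0)/T = ln(2.578)/2.70985… = 0.34947… → 0.349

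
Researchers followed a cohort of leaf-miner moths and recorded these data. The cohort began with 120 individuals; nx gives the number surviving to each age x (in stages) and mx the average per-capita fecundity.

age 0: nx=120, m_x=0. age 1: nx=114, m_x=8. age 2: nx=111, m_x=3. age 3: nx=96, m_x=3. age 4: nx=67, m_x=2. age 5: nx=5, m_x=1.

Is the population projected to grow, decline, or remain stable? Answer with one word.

growing

lx = nx/n0 = nx/120: 1, 0.95, 0.925, 0.8, 0.55833…, 0.04167…
R0 = Σ lx·mx = 0 + 7.6 + 2.775 + 2.4 + 1.116667… + 0.041667… = 13.933333…
R0 > 1, so the population is growing.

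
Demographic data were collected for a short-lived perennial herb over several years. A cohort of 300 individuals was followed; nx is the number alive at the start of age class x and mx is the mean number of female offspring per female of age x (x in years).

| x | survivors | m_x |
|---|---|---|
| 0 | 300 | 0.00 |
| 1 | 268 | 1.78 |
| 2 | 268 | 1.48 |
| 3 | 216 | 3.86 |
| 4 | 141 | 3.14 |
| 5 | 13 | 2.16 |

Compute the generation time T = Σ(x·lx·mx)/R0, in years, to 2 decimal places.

lx = nx/n0 = nx/300: 1, 0.89333…, 0.89333…, 0.72, 0.47, 0.04333…
lx·mx: 0, 1.590133…, 1.322133…, 2.7792, 1.4758, 0.0936… → R0 = 7.260867…
x·lx·mx: 0, 1.590133…, 2.644267…, 8.3376, 5.9032, 0.468… → Σ = 18.9432…
T = 18.9432… / 7.260867… = 2.608945… → 2.61

2.61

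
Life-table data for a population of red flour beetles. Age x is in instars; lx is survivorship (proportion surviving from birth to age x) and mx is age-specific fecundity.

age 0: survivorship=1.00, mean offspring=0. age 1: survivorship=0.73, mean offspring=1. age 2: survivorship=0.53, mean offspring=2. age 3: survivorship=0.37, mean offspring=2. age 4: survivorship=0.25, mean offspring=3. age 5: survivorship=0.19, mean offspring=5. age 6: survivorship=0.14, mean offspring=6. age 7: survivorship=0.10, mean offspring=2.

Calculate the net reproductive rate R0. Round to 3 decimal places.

lx·mx by age: 0, 0.73, 1.06, 0.74, 0.75, 0.95, 0.84, 0.2
R0 = Σ lx·mx = 5.27 → 5.270

5.270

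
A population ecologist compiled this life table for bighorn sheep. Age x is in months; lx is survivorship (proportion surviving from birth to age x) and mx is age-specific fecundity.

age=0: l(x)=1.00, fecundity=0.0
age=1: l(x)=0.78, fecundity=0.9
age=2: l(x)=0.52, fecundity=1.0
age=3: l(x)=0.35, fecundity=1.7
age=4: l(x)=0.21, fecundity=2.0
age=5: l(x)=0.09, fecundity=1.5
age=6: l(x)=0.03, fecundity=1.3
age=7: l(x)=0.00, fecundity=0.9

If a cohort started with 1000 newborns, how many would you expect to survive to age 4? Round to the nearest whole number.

Expected survivors = N0 · l_4 = 1000 × 0.21 = 210 → 210

210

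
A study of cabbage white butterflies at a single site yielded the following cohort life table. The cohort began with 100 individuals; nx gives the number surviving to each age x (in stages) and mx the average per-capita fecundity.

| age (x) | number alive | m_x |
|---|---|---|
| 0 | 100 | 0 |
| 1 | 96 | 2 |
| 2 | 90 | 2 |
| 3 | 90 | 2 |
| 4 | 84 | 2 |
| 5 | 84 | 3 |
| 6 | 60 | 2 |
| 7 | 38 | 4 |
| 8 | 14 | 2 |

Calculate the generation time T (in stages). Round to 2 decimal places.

3.96

lx = nx/n0 = nx/100: 1, 0.96, 0.9, 0.9, 0.84, 0.84, 0.6, 0.38, 0.14
lx·mx: 0, 1.92, 1.8, 1.8, 1.68, 2.52, 1.2, 1.52, 0.28 → R0 = 12.72
x·lx·mx: 0, 1.92, 3.6, 5.4, 6.72, 12.6, 7.2, 10.64, 2.24 → Σ = 50.32
T = 50.32 / 12.72 = 3.955975… → 3.96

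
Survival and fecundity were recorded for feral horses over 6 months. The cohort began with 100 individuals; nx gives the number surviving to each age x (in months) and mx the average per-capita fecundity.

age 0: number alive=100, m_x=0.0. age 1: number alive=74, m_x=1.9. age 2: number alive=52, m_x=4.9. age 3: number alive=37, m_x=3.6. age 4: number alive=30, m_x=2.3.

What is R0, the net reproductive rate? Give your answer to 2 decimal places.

lx = nx/n0 = nx/100: 1, 0.74, 0.52, 0.37, 0.3
lx·mx by age: 0, 1.406, 2.548, 1.332, 0.69
R0 = Σ lx·mx = 5.976 → 5.98

5.98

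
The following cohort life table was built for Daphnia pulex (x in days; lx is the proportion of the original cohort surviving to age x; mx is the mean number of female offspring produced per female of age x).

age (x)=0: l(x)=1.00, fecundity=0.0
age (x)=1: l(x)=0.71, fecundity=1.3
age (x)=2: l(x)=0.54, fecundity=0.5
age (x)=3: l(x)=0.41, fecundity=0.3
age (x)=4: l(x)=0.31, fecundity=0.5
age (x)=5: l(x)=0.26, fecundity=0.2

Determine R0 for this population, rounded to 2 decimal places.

lx·mx by age: 0, 0.923, 0.27, 0.123, 0.155, 0.052
R0 = Σ lx·mx = 1.523 → 1.52

1.52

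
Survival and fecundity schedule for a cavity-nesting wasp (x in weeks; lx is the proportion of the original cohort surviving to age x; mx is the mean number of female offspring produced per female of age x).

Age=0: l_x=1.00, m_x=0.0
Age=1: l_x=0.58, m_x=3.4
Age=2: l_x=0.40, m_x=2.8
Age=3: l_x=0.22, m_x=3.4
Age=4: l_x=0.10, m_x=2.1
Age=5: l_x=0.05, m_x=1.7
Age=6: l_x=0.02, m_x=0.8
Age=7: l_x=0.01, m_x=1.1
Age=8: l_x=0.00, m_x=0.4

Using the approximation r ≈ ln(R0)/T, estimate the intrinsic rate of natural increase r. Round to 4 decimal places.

0.7518

R0 = Σ lx·mx = 0 + 1.972 + 1.12 + 0.748 + 0.21 + 0.085 + 0.016 + 0.011 + 0 = 4.162
Σ x·lx·mx = 7.894; T = 7.894/4.162 = 1.89668…
r ≈ ln(R0)/T = ln(4.162)/1.89668… = 0.751836… → 0.7518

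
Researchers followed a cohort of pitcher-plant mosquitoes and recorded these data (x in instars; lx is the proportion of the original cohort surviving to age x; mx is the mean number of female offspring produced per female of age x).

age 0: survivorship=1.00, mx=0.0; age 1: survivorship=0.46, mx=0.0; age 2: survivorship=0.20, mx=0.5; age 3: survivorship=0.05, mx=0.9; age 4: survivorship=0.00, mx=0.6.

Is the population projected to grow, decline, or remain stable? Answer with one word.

R0 = Σ lx·mx = 0 + 0 + 0.1 + 0.045 + 0 = 0.145
R0 < 1, so the population is declining.

declining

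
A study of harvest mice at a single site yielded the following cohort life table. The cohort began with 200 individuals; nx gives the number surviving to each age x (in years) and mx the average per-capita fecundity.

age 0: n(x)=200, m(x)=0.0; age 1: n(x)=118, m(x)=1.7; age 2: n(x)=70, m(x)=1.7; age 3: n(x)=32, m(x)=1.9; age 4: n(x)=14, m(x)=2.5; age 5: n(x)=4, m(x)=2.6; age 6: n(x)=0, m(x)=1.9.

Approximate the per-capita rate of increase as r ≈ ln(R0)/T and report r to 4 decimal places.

0.3958

lx = nx/n0 = nx/200: 1, 0.59, 0.35, 0.16, 0.07, 0.02, 0
R0 = Σ lx·mx = 0 + 1.003 + 0.595 + 0.304 + 0.175 + 0.052 + 0 = 2.129
Σ x·lx·mx = 4.065; T = 4.065/2.129 = 1.90935…
r ≈ ln(R0)/T = ln(2.129)/1.90935… = 0.395765… → 0.3958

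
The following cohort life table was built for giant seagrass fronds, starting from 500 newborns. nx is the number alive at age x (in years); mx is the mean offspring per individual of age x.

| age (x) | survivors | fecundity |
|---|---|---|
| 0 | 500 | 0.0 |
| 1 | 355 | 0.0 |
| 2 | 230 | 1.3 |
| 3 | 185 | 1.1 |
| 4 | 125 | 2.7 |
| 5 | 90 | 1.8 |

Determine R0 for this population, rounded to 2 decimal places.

2.00

lx = nx/n0 = nx/500: 1, 0.71, 0.46, 0.37, 0.25, 0.18
lx·mx by age: 0, 0, 0.598, 0.407, 0.675, 0.324
R0 = Σ lx·mx = 2.004 → 2.00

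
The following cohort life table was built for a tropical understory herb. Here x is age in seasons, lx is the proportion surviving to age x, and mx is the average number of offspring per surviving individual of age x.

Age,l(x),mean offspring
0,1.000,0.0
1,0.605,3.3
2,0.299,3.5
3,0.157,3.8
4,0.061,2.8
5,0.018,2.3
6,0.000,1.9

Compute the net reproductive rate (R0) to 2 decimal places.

3.85

lx·mx by age: 0, 1.9965, 1.0465, 0.5966, 0.1708, 0.0414, 0
R0 = Σ lx·mx = 3.8518 → 3.85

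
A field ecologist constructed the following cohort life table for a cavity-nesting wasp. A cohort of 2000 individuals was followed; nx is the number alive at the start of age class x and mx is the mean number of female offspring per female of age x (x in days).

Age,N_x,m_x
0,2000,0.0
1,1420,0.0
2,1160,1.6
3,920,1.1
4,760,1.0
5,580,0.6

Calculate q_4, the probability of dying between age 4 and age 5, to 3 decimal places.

0.237

lx = nx/n0 = nx/2000: 1, 0.71, 0.58, 0.46, 0.38, 0.29
q_4 = (l_4 − l_5) / l_4 = (0.38 − 0.29) / 0.38
     = 0.09 / 0.38 = 0.236842… → 0.237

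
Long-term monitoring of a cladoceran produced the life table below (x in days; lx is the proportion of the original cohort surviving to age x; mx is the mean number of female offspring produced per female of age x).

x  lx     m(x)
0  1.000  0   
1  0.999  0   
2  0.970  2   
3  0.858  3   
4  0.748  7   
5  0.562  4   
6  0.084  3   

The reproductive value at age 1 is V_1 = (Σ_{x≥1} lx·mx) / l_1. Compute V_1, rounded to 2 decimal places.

12.26

lx·mx for x ≥ 1: 0, 1.94, 2.574, 5.236, 2.248, 0.252 → sum = 12.25
V_1 = 12.25 / l_1 = 12.25 / 0.999 = 12.262262… → 12.26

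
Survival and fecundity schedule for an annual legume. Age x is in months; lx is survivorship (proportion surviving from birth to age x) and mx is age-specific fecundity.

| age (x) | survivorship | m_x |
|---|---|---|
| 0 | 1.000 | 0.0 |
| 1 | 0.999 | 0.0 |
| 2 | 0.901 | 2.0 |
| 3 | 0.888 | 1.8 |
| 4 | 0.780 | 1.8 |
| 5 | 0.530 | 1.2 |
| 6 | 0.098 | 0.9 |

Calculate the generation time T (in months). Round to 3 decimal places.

lx·mx: 0, 0, 1.802, 1.5984, 1.404, 0.636, 0.0882 → R0 = 5.5286
x·lx·mx: 0, 0, 3.604, 4.7952, 5.616, 3.18, 0.5292 → Σ = 17.7244
T = 17.7244 / 5.5286 = 3.205947… → 3.206

3.206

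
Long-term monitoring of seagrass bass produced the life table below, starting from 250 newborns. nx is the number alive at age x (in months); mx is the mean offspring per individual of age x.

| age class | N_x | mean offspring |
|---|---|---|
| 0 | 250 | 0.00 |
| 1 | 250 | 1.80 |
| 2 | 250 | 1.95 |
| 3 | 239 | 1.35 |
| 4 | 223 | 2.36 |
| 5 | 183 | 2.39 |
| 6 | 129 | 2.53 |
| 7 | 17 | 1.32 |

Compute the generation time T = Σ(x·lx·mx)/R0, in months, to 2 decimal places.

3.42

lx = nx/n0 = nx/250: 1, 1, 1, 0.956, 0.892, 0.732, 0.516, 0.068
lx·mx: 0, 1.8, 1.95, 1.2906, 2.10512, 1.74948, 1.30548, 0.08976 → R0 = 10.29044
x·lx·mx: 0, 1.8, 3.9, 3.8718, 8.42048, 8.7474, 7.83288, 0.62832 → Σ = 35.20088
T = 35.20088 / 10.29044 = 3.420736… → 3.42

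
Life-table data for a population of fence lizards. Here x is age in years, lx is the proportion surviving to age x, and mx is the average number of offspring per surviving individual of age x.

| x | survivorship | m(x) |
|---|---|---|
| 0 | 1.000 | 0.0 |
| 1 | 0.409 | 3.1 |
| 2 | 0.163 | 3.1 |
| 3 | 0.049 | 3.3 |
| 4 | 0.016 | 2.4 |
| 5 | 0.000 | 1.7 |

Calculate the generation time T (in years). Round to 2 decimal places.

lx·mx: 0, 1.2679, 0.5053, 0.1617, 0.0384, 0 → R0 = 1.9733
x·lx·mx: 0, 1.2679, 1.0106, 0.4851, 0.1536, 0 → Σ = 2.9172
T = 2.9172 / 1.9733 = 1.478336… → 1.48

1.48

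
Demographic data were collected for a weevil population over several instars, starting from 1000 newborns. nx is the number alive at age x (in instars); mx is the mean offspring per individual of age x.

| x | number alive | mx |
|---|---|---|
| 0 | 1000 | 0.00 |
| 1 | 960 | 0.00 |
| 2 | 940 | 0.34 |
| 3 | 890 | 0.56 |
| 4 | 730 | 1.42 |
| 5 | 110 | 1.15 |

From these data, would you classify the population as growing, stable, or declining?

lx = nx/n0 = nx/1000: 1, 0.96, 0.94, 0.89, 0.73, 0.11
R0 = Σ lx·mx = 0 + 0 + 0.3196 + 0.4984 + 1.0366 + 0.1265 = 1.9811
R0 > 1, so the population is growing.

growing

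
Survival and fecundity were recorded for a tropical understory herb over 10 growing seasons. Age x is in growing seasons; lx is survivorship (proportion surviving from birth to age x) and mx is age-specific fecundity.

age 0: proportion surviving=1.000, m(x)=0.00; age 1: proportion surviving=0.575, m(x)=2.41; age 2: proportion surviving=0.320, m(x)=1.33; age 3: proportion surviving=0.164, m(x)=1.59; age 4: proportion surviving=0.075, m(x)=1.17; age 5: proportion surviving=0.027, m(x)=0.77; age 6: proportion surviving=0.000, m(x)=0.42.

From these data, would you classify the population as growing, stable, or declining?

R0 = Σ lx·mx = 0 + 1.38575 + 0.4256 + 0.26076 + 0.08775 + 0.02079 + 0 = 2.18065
R0 > 1, so the population is growing.

growing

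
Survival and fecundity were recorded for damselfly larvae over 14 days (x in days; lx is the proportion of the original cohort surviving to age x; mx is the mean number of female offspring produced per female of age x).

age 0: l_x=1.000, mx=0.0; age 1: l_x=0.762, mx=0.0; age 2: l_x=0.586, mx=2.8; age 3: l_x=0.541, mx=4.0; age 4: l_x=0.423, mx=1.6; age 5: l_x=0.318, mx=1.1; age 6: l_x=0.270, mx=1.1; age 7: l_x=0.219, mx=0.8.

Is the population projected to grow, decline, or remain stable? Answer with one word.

growing

R0 = Σ lx·mx = 0 + 0 + 1.6408 + 2.164 + 0.6768 + 0.3498 + 0.297 + 0.1752 = 5.3036
R0 > 1, so the population is growing.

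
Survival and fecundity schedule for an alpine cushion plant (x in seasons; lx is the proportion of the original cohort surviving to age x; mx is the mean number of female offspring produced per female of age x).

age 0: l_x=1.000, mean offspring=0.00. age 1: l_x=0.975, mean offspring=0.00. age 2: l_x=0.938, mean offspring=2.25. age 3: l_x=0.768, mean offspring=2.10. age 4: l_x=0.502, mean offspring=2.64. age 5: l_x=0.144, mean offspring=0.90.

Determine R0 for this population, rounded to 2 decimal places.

lx·mx by age: 0, 0, 2.1105, 1.6128, 1.32528, 0.1296
R0 = Σ lx·mx = 5.17818 → 5.18

5.18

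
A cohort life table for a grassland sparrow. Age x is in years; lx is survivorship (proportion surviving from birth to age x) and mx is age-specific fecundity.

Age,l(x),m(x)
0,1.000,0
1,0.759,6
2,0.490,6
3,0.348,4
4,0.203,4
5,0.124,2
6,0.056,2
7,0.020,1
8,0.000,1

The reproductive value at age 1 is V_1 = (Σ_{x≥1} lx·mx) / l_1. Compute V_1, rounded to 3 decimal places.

lx·mx for x ≥ 1: 4.554, 2.94, 1.392, 0.812, 0.248, 0.112, 0.02, 0 → sum = 10.078
V_1 = 10.078 / l_1 = 10.078 / 0.759 = 13.277997… → 13.278

13.278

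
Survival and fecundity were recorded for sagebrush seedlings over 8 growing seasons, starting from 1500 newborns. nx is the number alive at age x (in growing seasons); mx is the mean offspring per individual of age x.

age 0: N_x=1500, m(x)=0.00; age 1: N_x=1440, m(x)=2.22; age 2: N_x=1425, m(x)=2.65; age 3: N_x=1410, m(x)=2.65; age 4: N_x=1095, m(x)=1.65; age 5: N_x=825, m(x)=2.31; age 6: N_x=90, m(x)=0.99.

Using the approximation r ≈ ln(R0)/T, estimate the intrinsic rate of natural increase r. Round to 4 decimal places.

0.8391

lx = nx/n0 = nx/1500: 1, 0.96, 0.95, 0.94, 0.73, 0.55, 0.06
R0 = Σ lx·mx = 0 + 2.1312 + 2.5175 + 2.491 + 1.2045 + 1.2705 + 0.0594 = 9.6741
Σ x·lx·mx = 26.1661; T = 26.1661/9.6741 = 2.70476…
r ≈ ln(R0)/T = ln(9.6741)/2.70476… = 0.839059… → 0.8391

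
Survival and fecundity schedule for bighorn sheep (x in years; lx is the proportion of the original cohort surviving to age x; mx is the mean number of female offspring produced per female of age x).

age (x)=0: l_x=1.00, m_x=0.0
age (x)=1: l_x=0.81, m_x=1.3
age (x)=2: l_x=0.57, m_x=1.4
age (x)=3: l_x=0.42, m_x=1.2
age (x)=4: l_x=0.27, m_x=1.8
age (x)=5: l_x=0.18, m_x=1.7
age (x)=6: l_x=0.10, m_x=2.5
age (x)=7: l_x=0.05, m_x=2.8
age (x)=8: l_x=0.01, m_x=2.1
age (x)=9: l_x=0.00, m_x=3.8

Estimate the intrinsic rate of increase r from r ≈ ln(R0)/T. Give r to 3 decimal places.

R0 = Σ lx·mx = 0 + 1.053 + 0.798 + 0.504 + 0.486 + 0.306 + 0.25 + 0.14 + 0.021 + 0 = 3.558
Σ x·lx·mx = 10.283; T = 10.283/3.558 = 2.89011…
r ≈ ln(R0)/T = ln(3.558)/2.89011… = 0.43915… → 0.439

0.439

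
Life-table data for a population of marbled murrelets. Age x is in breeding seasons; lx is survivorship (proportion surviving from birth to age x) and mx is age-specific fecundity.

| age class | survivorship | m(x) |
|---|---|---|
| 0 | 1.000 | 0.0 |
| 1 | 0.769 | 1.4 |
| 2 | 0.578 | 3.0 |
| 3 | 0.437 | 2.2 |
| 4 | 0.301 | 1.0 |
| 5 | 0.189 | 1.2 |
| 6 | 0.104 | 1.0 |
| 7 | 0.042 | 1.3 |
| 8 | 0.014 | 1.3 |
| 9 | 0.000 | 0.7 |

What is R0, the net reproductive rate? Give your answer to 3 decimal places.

lx·mx by age: 0, 1.0766, 1.734, 0.9614, 0.301, 0.2268, 0.104, 0.0546, 0.0182, 0
R0 = Σ lx·mx = 4.4766 → 4.477

4.477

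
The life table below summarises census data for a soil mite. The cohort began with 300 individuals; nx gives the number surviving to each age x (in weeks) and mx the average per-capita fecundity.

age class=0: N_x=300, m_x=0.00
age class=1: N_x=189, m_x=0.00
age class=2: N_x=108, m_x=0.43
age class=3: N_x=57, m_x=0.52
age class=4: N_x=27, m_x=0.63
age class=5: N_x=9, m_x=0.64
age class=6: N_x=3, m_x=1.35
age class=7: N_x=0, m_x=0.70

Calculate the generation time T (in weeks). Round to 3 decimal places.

lx = nx/n0 = nx/300: 1, 0.63, 0.36, 0.19, 0.09, 0.03, 0.01, 0
lx·mx: 0, 0, 0.1548, 0.0988, 0.0567, 0.0192, 0.0135, 0 → R0 = 0.343
x·lx·mx: 0, 0, 0.3096, 0.2964, 0.2268, 0.096, 0.081, 0 → Σ = 1.0098
T = 1.0098 / 0.343 = 2.944023… → 2.944

2.944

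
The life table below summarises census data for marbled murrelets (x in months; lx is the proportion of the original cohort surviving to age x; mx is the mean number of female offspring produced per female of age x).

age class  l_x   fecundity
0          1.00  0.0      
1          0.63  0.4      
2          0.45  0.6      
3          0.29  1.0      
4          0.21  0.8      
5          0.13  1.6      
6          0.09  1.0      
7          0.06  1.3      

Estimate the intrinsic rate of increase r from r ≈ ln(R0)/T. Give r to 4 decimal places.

R0 = Σ lx·mx = 0 + 0.252 + 0.27 + 0.29 + 0.168 + 0.208 + 0.09 + 0.078 = 1.356
Σ x·lx·mx = 4.46; T = 4.46/1.356 = 3.28909…
r ≈ ln(R0)/T = ln(1.356)/3.28909… = 0.092591… → 0.0926

0.0926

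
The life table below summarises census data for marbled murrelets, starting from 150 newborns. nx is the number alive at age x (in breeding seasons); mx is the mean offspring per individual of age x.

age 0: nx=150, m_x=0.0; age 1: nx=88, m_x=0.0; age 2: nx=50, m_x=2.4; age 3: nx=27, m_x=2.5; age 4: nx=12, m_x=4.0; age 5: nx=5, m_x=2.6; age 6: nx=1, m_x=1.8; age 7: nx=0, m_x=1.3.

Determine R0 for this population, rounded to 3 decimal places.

1.669

lx = nx/n0 = nx/150: 1, 0.58667…, 0.33333…, 0.18, 0.08, 0.03333…, 0.00667…, 0
lx·mx by age: 0, 0, 0.8…, 0.45, 0.32, 0.086667…, 0.012…, 0
R0 = Σ lx·mx = 1.668667… → 1.669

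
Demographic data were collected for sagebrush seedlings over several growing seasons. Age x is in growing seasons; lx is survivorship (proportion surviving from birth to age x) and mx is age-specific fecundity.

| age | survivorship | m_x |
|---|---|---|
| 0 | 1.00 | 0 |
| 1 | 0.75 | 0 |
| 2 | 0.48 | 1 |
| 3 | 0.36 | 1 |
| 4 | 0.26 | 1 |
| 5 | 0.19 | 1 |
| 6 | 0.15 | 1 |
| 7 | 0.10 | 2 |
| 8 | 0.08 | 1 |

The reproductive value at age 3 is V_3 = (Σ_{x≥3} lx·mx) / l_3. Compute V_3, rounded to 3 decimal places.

3.444

lx·mx for x ≥ 3: 0.36, 0.26, 0.19, 0.15, 0.2, 0.08 → sum = 1.24
V_3 = 1.24 / l_3 = 1.24 / 0.36 = 3.444444… → 3.444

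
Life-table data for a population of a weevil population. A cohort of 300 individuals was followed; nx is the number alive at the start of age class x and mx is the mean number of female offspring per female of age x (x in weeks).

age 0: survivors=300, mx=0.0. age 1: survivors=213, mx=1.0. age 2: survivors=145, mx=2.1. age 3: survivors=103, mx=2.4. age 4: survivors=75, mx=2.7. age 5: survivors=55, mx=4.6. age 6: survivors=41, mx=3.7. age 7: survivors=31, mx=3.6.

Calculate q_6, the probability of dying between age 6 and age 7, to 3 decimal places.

0.244

lx = nx/n0 = nx/300: 1, 0.71, 0.48333…, 0.34333…, 0.25, 0.18333…, 0.13667…, 0.10333…
q_6 = (l_6 − l_7) / l_6 = (0.136667… − 0.103333…) / 0.136667…
     = 0.033333… / 0.136667… = 0.243902… → 0.244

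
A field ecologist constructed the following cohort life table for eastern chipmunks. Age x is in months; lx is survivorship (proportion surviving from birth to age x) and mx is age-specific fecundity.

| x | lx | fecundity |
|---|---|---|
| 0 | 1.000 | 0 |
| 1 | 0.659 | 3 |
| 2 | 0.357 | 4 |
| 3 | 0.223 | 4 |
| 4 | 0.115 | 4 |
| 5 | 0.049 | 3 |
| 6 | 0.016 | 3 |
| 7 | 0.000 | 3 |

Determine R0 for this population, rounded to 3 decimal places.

4.952

lx·mx by age: 0, 1.977, 1.428, 0.892, 0.46, 0.147, 0.048, 0
R0 = Σ lx·mx = 4.952 → 4.952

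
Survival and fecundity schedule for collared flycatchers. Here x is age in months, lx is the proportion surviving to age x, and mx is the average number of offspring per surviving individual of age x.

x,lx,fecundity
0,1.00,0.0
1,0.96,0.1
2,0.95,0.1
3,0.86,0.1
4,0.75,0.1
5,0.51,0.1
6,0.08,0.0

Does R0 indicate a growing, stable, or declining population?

declining

R0 = Σ lx·mx = 0 + 0.096 + 0.095 + 0.086 + 0.075 + 0.051 + 0 = 0.403
R0 < 1, so the population is declining.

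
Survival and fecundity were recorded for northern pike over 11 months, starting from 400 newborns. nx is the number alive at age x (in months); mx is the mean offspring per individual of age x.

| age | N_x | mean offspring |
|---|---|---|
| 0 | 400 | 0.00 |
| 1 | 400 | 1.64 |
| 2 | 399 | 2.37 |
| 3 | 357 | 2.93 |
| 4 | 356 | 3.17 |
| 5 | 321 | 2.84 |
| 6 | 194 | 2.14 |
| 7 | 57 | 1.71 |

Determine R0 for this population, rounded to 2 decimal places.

13.00

lx = nx/n0 = nx/400: 1, 1, 0.9975, 0.8925, 0.89, 0.8025, 0.485, 0.1425
lx·mx by age: 0, 1.64, 2.364075, 2.615025, 2.8213, 2.2791, 1.0379, 0.243675
R0 = Σ lx·mx = 13.001075 → 13.00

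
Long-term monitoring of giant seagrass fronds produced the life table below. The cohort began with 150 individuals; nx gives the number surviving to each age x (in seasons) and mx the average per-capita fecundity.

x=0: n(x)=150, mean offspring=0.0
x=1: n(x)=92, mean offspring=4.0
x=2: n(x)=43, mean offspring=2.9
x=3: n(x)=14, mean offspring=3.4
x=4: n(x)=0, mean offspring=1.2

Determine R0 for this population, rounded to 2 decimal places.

lx = nx/n0 = nx/150: 1, 0.61333…, 0.28667…, 0.09333…, 0
lx·mx by age: 0, 2.453333…, 0.831333…, 0.317333…, 0
R0 = Σ lx·mx = 3.602… → 3.60

3.60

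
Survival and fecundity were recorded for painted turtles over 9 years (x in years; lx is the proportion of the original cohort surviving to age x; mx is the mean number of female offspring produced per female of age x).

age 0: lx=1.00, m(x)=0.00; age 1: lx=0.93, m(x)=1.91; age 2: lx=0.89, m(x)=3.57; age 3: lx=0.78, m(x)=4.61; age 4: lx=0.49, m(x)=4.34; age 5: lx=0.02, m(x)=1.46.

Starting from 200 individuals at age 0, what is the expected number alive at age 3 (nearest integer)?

Expected survivors = N0 · l_3 = 200 × 0.78 = 156 → 156

156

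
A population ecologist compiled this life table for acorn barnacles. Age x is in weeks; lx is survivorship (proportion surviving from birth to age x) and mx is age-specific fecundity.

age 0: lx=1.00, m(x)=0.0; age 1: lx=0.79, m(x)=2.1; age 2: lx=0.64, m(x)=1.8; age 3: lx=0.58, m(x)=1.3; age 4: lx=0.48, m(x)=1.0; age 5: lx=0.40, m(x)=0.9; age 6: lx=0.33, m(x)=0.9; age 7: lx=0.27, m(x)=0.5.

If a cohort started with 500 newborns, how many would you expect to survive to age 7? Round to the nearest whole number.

135

Expected survivors = N0 · l_7 = 500 × 0.27 = 135 → 135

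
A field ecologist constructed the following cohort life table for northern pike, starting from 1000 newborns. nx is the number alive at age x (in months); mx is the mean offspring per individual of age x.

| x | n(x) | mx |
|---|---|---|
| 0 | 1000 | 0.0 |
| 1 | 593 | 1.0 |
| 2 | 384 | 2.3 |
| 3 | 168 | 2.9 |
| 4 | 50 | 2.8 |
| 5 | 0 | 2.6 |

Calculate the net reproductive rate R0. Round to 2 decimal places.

2.10

lx = nx/n0 = nx/1000: 1, 0.593, 0.384, 0.168, 0.05, 0
lx·mx by age: 0, 0.593, 0.8832, 0.4872, 0.14, 0
R0 = Σ lx·mx = 2.1034 → 2.10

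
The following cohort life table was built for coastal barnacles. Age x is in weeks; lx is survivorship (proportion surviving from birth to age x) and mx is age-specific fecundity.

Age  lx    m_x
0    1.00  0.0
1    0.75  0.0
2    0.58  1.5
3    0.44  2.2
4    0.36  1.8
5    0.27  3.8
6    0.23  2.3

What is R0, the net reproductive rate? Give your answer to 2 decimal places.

4.04

lx·mx by age: 0, 0, 0.87, 0.968, 0.648, 1.026, 0.529
R0 = Σ lx·mx = 4.041 → 4.04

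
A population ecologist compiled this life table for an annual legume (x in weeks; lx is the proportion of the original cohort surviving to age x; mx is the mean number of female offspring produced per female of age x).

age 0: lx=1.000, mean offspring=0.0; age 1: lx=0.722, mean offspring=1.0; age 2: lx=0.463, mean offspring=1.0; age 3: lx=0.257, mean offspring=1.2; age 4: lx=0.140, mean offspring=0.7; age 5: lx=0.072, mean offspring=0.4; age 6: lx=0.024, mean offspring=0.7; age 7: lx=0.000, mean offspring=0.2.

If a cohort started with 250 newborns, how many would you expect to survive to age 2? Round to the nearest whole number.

Expected survivors = N0 · l_2 = 250 × 0.463 = 115.75 → 116

116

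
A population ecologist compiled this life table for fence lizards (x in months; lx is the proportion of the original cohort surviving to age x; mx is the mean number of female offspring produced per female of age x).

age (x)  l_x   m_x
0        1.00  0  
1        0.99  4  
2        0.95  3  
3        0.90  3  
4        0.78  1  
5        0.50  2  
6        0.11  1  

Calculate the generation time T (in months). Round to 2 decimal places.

2.33

lx·mx: 0, 3.96, 2.85, 2.7, 0.78, 1, 0.11 → R0 = 11.4
x·lx·mx: 0, 3.96, 5.7, 8.1, 3.12, 5, 0.66 → Σ = 26.54
T = 26.54 / 11.4 = 2.32807… → 2.33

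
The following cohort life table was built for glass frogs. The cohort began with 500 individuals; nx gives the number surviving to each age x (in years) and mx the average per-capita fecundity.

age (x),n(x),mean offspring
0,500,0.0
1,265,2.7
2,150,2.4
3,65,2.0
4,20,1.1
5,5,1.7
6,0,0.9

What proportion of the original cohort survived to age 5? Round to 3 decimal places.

l_5 = n_5/n_0 = 5/500 = 0.01 → 0.010

0.010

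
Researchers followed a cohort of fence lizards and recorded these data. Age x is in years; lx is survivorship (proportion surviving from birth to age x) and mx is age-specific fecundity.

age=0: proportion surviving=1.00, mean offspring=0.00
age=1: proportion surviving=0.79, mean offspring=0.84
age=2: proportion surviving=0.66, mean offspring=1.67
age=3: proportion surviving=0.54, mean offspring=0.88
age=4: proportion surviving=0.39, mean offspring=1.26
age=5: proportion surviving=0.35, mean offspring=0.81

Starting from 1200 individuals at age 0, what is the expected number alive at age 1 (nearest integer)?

948

Expected survivors = N0 · l_1 = 1200 × 0.79 = 948 → 948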